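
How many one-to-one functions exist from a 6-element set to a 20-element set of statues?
P(20,6) = 20!/(20-6)! = 27907200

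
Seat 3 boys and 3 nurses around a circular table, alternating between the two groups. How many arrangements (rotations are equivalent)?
Fix one of the boys: (3-1)! ways for the remaining boys, × 3! ways for the nurses = 2 × 6 = 12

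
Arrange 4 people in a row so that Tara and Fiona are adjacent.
Treat as block: (4-1)! × 2! = 6 × 2 = 12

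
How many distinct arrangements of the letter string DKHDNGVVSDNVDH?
14! / (1! × 1! × 2! × 2! × 4! × 1! × 3!) = 151351200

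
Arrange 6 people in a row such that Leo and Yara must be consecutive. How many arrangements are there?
Treat the 2 as one block: (6-2+1)! × 2! = 120 × 2 = 240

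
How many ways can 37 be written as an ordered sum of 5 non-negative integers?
C(37+5-1, 5-1) = C(41, 4) = 101270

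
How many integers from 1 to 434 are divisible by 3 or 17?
⌊434/3⌋ + ⌊434/17⌋ - ⌊434/51⌋ = 144 + 25 - 8 = 161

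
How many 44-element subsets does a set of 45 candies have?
C(45,44) = 45!/(44!×1!) = 45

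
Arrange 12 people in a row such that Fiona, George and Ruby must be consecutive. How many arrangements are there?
Treat the 3 as one block: (12-3+1)! × 3! = 3628800 × 6 = 21772800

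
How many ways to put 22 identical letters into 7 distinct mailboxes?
C(22+7-1, 7-1) = C(28, 6) = 376740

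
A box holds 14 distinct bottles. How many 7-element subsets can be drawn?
C(14,7) = 14!/(7!×7!) = 3432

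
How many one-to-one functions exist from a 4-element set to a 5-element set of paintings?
P(5,4) = 5!/(5-4)! = 120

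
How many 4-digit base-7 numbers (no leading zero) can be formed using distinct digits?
First digit: 6 choices (nonzero). Then descending: 6 × 6 × 5 × 4 = 720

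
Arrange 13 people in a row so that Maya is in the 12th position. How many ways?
Fix one position: (13-1)! = 479001600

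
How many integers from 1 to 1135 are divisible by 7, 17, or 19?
⌊1135/7⌋+⌊1135/17⌋+⌊1135/19⌋ - ⌊1135/119⌋-⌊1135/133⌋-⌊1135/323⌋ + ⌊1135/2261⌋ = 162+66+59 - 9-8-3 + 0 = 267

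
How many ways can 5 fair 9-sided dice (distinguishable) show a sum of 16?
Coefficient of x^16 in (x + x² + ... + x^9)^5. By inclusion-exclusion on dice exceeding 9: Σ_j (-1)^j C(5,j)·C(16-1-9j, 4) = C(5,0)·C(15,4) - C(5,1)·C(6,4) = 1·1365 - 5·15 = 1290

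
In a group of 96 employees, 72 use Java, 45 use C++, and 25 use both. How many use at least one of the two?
|A∪B| = |A| + |B| - |A∩B| = 72 + 45 - 25 = 92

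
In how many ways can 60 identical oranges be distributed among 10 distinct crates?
C(60+10-1, 10-1) = C(69, 9) = 56672074888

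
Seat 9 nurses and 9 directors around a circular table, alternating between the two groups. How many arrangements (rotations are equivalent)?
Fix one of the nurses: (9-1)! ways for the remaining nurses, × 9! ways for the directors = 40320 × 362880 = 14631321600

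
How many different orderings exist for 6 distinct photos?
6! = 720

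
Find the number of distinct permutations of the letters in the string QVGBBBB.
7! / (4! × 1! × 1! × 1!) = 210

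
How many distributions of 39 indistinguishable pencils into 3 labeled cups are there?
C(39+3-1, 3-1) = C(41, 2) = 820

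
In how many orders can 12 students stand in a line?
12! = 479001600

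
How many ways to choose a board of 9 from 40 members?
C(40,9) = 40!/(9!×31!) = 273438880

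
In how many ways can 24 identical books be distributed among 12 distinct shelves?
C(24+12-1, 12-1) = C(35, 11) = 417225900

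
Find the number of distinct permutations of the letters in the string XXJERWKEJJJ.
11! / (4! × 2! × 1! × 2! × 1! × 1!) = 415800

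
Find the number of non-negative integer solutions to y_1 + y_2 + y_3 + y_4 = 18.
C(18+4-1, 4-1) = C(21, 3) = 1330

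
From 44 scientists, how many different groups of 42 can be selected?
C(44,42) = 44!/(42!×2!) = 946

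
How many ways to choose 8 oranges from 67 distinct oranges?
C(67,8) = 67!/(8!×59!) = 6522361560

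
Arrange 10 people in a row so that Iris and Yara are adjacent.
Treat as block: (10-1)! × 2! = 362880 × 2 = 725760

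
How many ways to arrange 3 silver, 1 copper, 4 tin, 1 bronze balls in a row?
9! / (3! × 1! × 4! × 1!) = 2520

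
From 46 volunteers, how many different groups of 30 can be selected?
C(46,30) = 46!/(30!×16!) = 991493848554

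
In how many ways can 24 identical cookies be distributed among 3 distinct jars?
C(24+3-1, 3-1) = C(26, 2) = 325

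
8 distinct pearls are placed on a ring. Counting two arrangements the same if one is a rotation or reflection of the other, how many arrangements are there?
(8-1)!/2 = 5040/2 = 2520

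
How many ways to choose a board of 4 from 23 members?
C(23,4) = 23!/(4!×19!) = 8855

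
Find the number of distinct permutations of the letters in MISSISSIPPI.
11! / (1! × 4! × 4! × 2!) = 34650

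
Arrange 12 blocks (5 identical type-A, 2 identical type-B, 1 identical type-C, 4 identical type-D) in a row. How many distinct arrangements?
12! / (5! × 2! × 1! × 4!) = 83160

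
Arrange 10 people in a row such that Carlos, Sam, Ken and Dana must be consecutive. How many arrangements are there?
Treat the 4 as one block: (10-4+1)! × 4! = 5040 × 24 = 120960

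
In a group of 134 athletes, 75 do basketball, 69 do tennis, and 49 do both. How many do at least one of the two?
|A∪B| = |A| + |B| - |A∩B| = 75 + 69 - 49 = 95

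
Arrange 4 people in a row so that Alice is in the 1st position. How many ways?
Fix one position: (4-1)! = 6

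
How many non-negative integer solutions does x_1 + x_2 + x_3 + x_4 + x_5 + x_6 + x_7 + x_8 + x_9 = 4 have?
C(4+9-1, 9-1) = C(12, 8) = 495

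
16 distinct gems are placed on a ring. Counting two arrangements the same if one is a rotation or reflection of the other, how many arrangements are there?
(16-1)!/2 = 1307674368000/2 = 653837184000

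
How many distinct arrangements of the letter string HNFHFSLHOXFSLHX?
15! / (4! × 2! × 1! × 3! × 2! × 2! × 1!) = 1135134000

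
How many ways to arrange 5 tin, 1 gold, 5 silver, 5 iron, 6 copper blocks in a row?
22! / (5! × 1! × 5! × 5! × 6!) = 903421366848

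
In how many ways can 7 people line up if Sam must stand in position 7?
Fix one position: (7-1)! = 720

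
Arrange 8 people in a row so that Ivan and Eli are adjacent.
Treat as block: (8-1)! × 2! = 5040 × 2 = 10080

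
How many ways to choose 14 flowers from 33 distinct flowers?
C(33,14) = 33!/(14!×19!) = 818809200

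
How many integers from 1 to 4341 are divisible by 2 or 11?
⌊4341/2⌋ + ⌊4341/11⌋ - ⌊4341/22⌋ = 2170 + 394 - 197 = 2367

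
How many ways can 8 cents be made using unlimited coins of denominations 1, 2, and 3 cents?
Coefficient of x^8 in 1/(1-x^1) · 1/(1-x^2) · 1/(1-x^3). Case on j = number of 3-cent coins (j = 0..2); remainder r = 8 - 3j is made from {1,2} in ⌊r/2⌋+1 ways. r = 8, 5, 2 → 5 + 3 + 2 = 10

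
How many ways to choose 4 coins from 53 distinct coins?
C(53,4) = 53!/(4!×49!) = 292825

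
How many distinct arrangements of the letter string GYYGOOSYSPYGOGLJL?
17! / (1! × 4! × 1! × 3! × 4! × 2! × 2!) = 25729704000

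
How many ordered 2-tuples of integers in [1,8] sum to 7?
Coefficient of x^7 in (x + x² + ... + x^8)^2. By inclusion-exclusion on dice exceeding 8: Σ_j (-1)^j C(2,j)·C(7-1-8j, 1) = C(2,0)·C(6,1) = 1·6 = 6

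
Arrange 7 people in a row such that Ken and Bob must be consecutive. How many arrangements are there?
Treat the 2 as one block: (7-2+1)! × 2! = 720 × 2 = 1440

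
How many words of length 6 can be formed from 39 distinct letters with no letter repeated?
P(39,6) = 39!/(39-6)! = 2349088560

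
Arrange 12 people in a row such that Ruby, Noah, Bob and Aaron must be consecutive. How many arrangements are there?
Treat the 4 as one block: (12-4+1)! × 4! = 362880 × 24 = 8709120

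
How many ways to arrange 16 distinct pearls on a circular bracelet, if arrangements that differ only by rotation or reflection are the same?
(16-1)!/2 = 1307674368000/2 = 653837184000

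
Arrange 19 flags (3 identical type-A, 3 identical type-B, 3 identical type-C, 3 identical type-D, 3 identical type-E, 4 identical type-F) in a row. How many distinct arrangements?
19! / (3! × 3! × 3! × 3! × 3! × 4!) = 651819168000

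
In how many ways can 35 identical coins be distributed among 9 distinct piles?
C(35+9-1, 9-1) = C(43, 8) = 145008513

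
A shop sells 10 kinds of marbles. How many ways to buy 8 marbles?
C(8+10-1, 10-1) = C(17, 9) = 24310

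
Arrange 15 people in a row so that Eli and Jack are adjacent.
Treat as block: (15-1)! × 2! = 87178291200 × 2 = 174356582400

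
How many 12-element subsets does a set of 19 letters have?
C(19,12) = 19!/(12!×7!) = 50388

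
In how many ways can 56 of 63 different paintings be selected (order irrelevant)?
C(63,56) = 63!/(56!×7!) = 553270671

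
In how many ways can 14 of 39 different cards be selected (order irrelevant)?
C(39,14) = 39!/(14!×25!) = 15084504396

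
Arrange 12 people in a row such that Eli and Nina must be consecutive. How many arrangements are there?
Treat the 2 as one block: (12-2+1)! × 2! = 39916800 × 2 = 79833600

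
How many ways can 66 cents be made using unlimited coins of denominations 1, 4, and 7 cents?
Coefficient of x^66 in 1/(1-x^1) · 1/(1-x^4) · 1/(1-x^7). Case on j = number of 7-cent coins (j = 0..9); remainder r = 66 - 7j is made from {1,4} in ⌊r/4⌋+1 ways. r = 66, 59, 52, 45, 38, 31, 24, 17, 10, 3 → 17 + 15 + 14 + 12 + 10 + 8 + 7 + 5 + 3 + 1 = 92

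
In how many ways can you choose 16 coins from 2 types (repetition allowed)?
C(16+2-1, 2-1) = C(17, 1) = 17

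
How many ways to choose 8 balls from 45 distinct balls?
C(45,8) = 45!/(8!×37!) = 215553195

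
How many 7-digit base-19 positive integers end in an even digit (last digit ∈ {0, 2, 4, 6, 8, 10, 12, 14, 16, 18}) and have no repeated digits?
Last∈{0,2,4,6,8,10,12,14,16,18}. Last=0: 13366080. Last nonzero: 9×17×P(17,5) = 113611680. Total = 126977760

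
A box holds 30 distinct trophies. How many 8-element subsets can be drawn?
C(30,8) = 30!/(8!×22!) = 5852925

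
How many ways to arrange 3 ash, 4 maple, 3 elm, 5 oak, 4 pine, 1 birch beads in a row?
20! / (3! × 4! × 3! × 5! × 4! × 1!) = 977728752000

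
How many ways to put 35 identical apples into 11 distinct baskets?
C(35+11-1, 11-1) = C(45, 10) = 3190187286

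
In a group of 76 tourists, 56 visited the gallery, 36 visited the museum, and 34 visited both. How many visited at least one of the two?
|A∪B| = |A| + |B| - |A∩B| = 56 + 36 - 34 = 58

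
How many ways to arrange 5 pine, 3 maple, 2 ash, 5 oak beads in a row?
15! / (5! × 3! × 2! × 5!) = 7567560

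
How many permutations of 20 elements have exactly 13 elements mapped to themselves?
Choose the 13 fixed points C(20,13) = 77520, derange the rest: !7 = Σ_{j=0}^{7} (-1)^j·7!/j! = 5040 - 5040 + 2520 - 840 + 210 - 42 + 7 - 1 = 1854. Product = 77520 × 1854 = 143722080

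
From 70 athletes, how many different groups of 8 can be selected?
C(70,8) = 70!/(8!×62!) = 9440350920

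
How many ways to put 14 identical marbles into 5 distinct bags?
C(14+5-1, 5-1) = C(18, 4) = 3060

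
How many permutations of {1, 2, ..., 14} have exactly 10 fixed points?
Choose the 10 fixed points C(14,10) = 1001, derange the rest: !4 = Σ_{j=0}^{4} (-1)^j·4!/j! = 24 - 24 + 12 - 4 + 1 = 9. Product = 1001 × 9 = 9009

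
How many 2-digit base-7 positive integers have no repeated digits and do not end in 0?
Last digit: 6 nonzero choices. First digit: 5 (nonzero, ≠last). Middle 0: P(5,0) = 1. Total = 30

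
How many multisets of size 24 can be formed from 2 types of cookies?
C(24+2-1, 2-1) = C(25, 1) = 25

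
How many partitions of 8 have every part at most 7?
Let r_j(i) = number of partitions of i into parts ≤ j, for i = 0..8. r_1(i) = 1 for all i; r_j(i) = r_{j-1}(i) + r_j(i-j). Rows j = 2..7: ≤2: 1 1 2 2 3 3 4 4 5; ≤3: 1 1 2 3 4 5 7 8 10; ≤4: 1 1 2 3 5 6 9 11 15; ≤5: 1 1 2 3 5 7 10 13 18; ≤6: 1 1 2 3 5 7 11 14 20; ≤7: 1 1 2 3 5 7 11 15 21. r_7(8) = 21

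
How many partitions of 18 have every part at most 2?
Let r_j(i) = number of partitions of i into parts ≤ j, for i = 0..18. r_1(i) = 1 for all i; r_j(i) = r_{j-1}(i) + r_j(i-j). Rows j = 2..2: ≤2: 1 1 2 2 3 3 4 4 5 5 6 6 7 7 8 8 9 9 10. r_2(18) = 10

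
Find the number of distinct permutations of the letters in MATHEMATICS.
11! / (2! × 2! × 2! × 1! × 1! × 1! × 1! × 1!) = 4989600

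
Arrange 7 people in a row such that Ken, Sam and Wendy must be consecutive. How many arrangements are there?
Treat the 3 as one block: (7-3+1)! × 3! = 120 × 6 = 720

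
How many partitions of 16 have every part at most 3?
Let r_j(i) = number of partitions of i into parts ≤ j, for i = 0..16. r_1(i) = 1 for all i; r_j(i) = r_{j-1}(i) + r_j(i-j). Rows j = 2..3: ≤2: 1 1 2 2 3 3 4 4 5 5 6 6 7 7 8 8 9; ≤3: 1 1 2 3 4 5 7 8 10 12 14 16 19 21 24 27 30. r_3(16) = 30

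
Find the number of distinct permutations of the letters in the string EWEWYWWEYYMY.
12! / (4! × 1! × 3! × 4!) = 138600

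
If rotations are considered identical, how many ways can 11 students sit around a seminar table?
Circular: fix one position, arrange the rest. (11-1)! = 3628800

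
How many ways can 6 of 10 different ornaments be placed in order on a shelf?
P(10,6) = 10!/(10-6)! = 151200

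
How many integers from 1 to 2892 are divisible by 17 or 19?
⌊2892/17⌋ + ⌊2892/19⌋ - ⌊2892/323⌋ = 170 + 152 - 8 = 314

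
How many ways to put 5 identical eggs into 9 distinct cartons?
C(5+9-1, 9-1) = C(13, 8) = 1287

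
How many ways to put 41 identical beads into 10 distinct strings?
C(41+10-1, 10-1) = C(50, 9) = 2505433700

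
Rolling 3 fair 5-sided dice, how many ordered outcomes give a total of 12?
Coefficient of x^12 in (x + x² + ... + x^5)^3. By inclusion-exclusion on dice exceeding 5: Σ_j (-1)^j C(3,j)·C(12-1-5j, 2) = C(3,0)·C(11,2) - C(3,1)·C(6,2) = 1·55 - 3·15 = 10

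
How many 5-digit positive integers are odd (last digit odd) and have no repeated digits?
Last∈{1,3,5,7,9}. Last=0: 0. Last nonzero: 5×8×P(8,3) = 13440. Total = 13440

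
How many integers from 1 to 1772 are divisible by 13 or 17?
⌊1772/13⌋ + ⌊1772/17⌋ - ⌊1772/221⌋ = 136 + 104 - 8 = 232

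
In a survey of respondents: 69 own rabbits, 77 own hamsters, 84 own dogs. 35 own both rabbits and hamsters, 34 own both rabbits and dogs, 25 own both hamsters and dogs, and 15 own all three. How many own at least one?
|A∪B∪C| = 69+77+84-35-34-25+15 = 151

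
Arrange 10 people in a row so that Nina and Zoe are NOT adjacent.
Total - adjacent = 10! - (10-1)!×2 = 3628800 - 725760 = 2903040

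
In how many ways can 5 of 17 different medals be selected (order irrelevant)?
C(17,5) = 17!/(5!×12!) = 6188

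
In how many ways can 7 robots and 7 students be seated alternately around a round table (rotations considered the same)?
Fix one of the robots: (7-1)! ways for the remaining robots, × 7! ways for the students = 720 × 5040 = 3628800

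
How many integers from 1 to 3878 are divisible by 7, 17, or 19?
⌊3878/7⌋+⌊3878/17⌋+⌊3878/19⌋ - ⌊3878/119⌋-⌊3878/133⌋-⌊3878/323⌋ + ⌊3878/2261⌋ = 554+228+204 - 32-29-12 + 1 = 914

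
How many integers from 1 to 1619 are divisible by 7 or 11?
⌊1619/7⌋ + ⌊1619/11⌋ - ⌊1619/77⌋ = 231 + 147 - 21 = 357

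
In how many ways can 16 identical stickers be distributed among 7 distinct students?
C(16+7-1, 7-1) = C(22, 6) = 74613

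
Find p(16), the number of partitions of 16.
Pentagonal recurrence p(n) = p(n-1) + p(n-2) - p(n-5) - p(n-7) + p(n-12) + p(n-15) - ... gives p(0..15) = 1, 1, 2, 3, 5, 7, 11, 15, 22, 30, 42, 56, 77, 101, 135, 176. p(16) = p(15) + p(14) - p(11) - p(9) + p(4) + p(1) = 176 + 135 - 56 - 30 + 5 + 1 = 231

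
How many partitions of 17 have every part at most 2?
Let r_j(i) = number of partitions of i into parts ≤ j, for i = 0..17. r_1(i) = 1 for all i; r_j(i) = r_{j-1}(i) + r_j(i-j). Rows j = 2..2: ≤2: 1 1 2 2 3 3 4 4 5 5 6 6 7 7 8 8 9 9. r_2(17) = 9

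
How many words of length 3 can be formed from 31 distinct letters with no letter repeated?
P(31,3) = 31!/(31-3)! = 26970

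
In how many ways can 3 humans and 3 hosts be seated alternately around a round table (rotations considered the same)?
Fix one of the humans: (3-1)! ways for the remaining humans, × 3! ways for the hosts = 2 × 6 = 12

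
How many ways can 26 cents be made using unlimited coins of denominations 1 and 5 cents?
Coefficient of x^26 in 1/(1-x^1) · 1/(1-x^5). Use j coins of 5 for j = 0..⌊26/5⌋ = 5, the rest in 1s: 5 + 1 = 6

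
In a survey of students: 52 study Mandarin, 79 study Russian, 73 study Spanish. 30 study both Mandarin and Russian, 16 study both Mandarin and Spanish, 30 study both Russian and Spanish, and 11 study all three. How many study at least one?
|A∪B∪C| = 52+79+73-30-16-30+11 = 139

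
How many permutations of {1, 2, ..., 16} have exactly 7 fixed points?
Choose the 7 fixed points C(16,7) = 11440, derange the rest: !9 = Σ_{j=0}^{9} (-1)^j·9!/j! = 362880 - 362880 + 181440 - 60480 + 15120 - 3024 + 504 - 72 + 9 - 1 = 133496. Product = 11440 × 133496 = 1527194240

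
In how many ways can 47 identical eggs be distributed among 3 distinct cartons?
C(47+3-1, 3-1) = C(49, 2) = 1176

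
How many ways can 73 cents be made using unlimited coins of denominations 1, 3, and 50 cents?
Coefficient of x^73 in 1/(1-x^1) · 1/(1-x^3) · 1/(1-x^50). Case on j = number of 50-cent coins (j = 0..1); remainder r = 73 - 50j is made from {1,3} in ⌊r/3⌋+1 ways. r = 73, 23 → 25 + 8 = 33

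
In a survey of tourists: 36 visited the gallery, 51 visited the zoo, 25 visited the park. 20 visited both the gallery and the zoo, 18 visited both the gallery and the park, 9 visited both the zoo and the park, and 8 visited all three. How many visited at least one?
|A∪B∪C| = 36+51+25-20-18-9+8 = 73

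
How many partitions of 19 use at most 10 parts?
By conjugation, equals partitions of 19 into parts ≤ 10. Let r_j(i) = number of partitions of i into parts ≤ j, for i = 0..19. r_1(i) = 1 for all i; r_j(i) = r_{j-1}(i) + r_j(i-j). Rows j = 2..10: ≤2: 1 1 2 2 3 3 4 4 5 5 6 6 7 7 8 8 9 9 10 10; ≤3: 1 1 2 3 4 5 7 8 10 12 14 16 19 21 24 27 30 33 37 40; ≤4: 1 1 2 3 5 6 9 11 15 18 23 27 34 39 47 54 64 72 84 94; ≤5: 1 1 2 3 5 7 10 13 18 23 30 37 47 57 70 84 101 119 141 164; ≤6: 1 1 2 3 5 7 11 14 20 26 35 44 58 71 90 110 136 163 199 235; ≤7: 1 1 2 3 5 7 11 15 21 28 38 49 65 82 105 131 164 201 248 300; ≤8: 1 1 2 3 5 7 11 15 22 29 40 52 70 89 116 146 186 230 288 352; ≤9: 1 1 2 3 5 7 11 15 22 30 41 54 73 94 123 157 201 252 318 393; ≤10: 1 1 2 3 5 7 11 15 22 30 42 55 75 97 128 164 212 267 340 423. r_10(19) = 423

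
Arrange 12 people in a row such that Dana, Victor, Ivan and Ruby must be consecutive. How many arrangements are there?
Treat the 4 as one block: (12-4+1)! × 4! = 362880 × 24 = 8709120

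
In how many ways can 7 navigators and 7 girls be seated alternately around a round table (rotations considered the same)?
Fix one of the navigators: (7-1)! ways for the remaining navigators, × 7! ways for the girls = 720 × 5040 = 3628800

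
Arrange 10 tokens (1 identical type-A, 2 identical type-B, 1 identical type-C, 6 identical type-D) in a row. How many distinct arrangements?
10! / (1! × 2! × 1! × 6!) = 2520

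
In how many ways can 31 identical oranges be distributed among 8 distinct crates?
C(31+8-1, 8-1) = C(38, 7) = 12620256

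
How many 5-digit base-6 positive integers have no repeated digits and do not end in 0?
Last digit: 5 nonzero choices. First digit: 4 (nonzero, ≠last). Middle 3: P(4,3) = 24. Total = 480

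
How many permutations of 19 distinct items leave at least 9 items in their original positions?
Exactly j fixed points: C(19,j)·!(19-j); sum over j ≥ 9 (derangement numbers via !m = (m-1)·(!(m-1) + !(m-2)): !0..!10 = 1, 0, 1, 2, 9, 44, 265, 1854, 14833, 133496, 1334961). Σ_{j=9}^{19} C(19,j)·!(19-j) = C(19,9)·!10 + C(19,10)·!9 + C(19,11)·!8 + C(19,12)·!7 + C(19,13)·!6 + C(19,14)·!5 + C(19,15)·!4 + C(19,16)·!3 + C(19,17)·!2 + C(19,18)·!1 + C(19,19)·!0 = 92378·1334961 + 92378·133496 + 75582·14833 + 50388·1854 + 27132·265 + 11628·44 + 3876·9 + 969·2 + 171·1 + 19·0 + 1·1 = 136875386510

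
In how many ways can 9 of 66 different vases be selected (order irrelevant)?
C(66,9) = 66!/(9!×57!) = 37014131440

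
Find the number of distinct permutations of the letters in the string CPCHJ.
5! / (1! × 1! × 1! × 2!) = 60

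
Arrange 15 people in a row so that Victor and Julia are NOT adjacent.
Total - adjacent = 15! - (15-1)!×2 = 1307674368000 - 174356582400 = 1133317785600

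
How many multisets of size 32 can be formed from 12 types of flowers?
C(32+12-1, 12-1) = C(43, 11) = 5752004349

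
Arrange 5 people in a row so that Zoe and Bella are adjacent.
Treat as block: (5-1)! × 2! = 24 × 2 = 48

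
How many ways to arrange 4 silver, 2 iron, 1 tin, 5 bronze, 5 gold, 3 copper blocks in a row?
20! / (4! × 2! × 1! × 5! × 5! × 3!) = 586637251200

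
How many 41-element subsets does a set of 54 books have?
C(54,41) = 54!/(41!×13!) = 1108176102180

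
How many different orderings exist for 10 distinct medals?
10! = 3628800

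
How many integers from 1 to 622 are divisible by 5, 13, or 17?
⌊622/5⌋+⌊622/13⌋+⌊622/17⌋ - ⌊622/65⌋-⌊622/85⌋-⌊622/221⌋ + ⌊622/1105⌋ = 124+47+36 - 9-7-2 + 0 = 189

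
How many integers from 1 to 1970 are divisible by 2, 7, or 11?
⌊1970/2⌋+⌊1970/7⌋+⌊1970/11⌋ - ⌊1970/14⌋-⌊1970/22⌋-⌊1970/77⌋ + ⌊1970/154⌋ = 985+281+179 - 140-89-25 + 12 = 1203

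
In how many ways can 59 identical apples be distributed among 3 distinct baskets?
C(59+3-1, 3-1) = C(61, 2) = 1830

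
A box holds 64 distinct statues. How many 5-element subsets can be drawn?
C(64,5) = 64!/(5!×59!) = 7624512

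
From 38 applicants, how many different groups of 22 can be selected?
C(38,22) = 38!/(22!×16!) = 22239974430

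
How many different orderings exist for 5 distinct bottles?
5! = 120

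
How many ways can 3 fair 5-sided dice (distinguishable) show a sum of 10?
Coefficient of x^10 in (x + x² + ... + x^5)^3. By inclusion-exclusion on dice exceeding 5: Σ_j (-1)^j C(3,j)·C(10-1-5j, 2) = C(3,0)·C(9,2) - C(3,1)·C(4,2) = 1·36 - 3·6 = 18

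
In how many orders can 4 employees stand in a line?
4! = 24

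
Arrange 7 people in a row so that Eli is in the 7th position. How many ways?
Fix one position: (7-1)! = 720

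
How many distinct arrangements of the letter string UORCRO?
6! / (2! × 2! × 1! × 1!) = 180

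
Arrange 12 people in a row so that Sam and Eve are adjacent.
Treat as block: (12-1)! × 2! = 39916800 × 2 = 79833600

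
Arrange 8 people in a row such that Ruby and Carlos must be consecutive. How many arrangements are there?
Treat the 2 as one block: (8-2+1)! × 2! = 5040 × 2 = 10080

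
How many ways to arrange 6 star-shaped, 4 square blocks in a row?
10! / (6! × 4!) = 210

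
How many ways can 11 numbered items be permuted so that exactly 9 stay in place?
Choose the 9 fixed points C(11,9) = 55, derange the rest: !2 = Σ_{j=0}^{2} (-1)^j·2!/j! = 2 - 2 + 1 = 1. Product = 55 × 1 = 55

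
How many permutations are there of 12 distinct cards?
12! = 479001600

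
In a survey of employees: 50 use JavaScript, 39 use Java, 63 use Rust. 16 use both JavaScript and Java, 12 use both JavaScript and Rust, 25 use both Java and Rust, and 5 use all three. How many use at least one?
|A∪B∪C| = 50+39+63-16-12-25+5 = 104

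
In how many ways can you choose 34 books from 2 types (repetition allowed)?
C(34+2-1, 2-1) = C(35, 1) = 35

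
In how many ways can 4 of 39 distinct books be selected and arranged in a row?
P(39,4) = 39!/(39-4)! = 1974024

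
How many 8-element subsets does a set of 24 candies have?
C(24,8) = 24!/(8!×16!) = 735471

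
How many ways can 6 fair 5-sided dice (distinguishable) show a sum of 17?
Coefficient of x^17 in (x + x² + ... + x^5)^6. By inclusion-exclusion on dice exceeding 5: Σ_j (-1)^j C(6,j)·C(17-1-5j, 5) = C(6,0)·C(16,5) - C(6,1)·C(11,5) + C(6,2)·C(6,5) = 1·4368 - 6·462 + 15·6 = 1686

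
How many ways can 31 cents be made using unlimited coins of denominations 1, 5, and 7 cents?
Coefficient of x^31 in 1/(1-x^1) · 1/(1-x^5) · 1/(1-x^7). Case on j = number of 7-cent coins (j = 0..4); remainder r = 31 - 7j is made from {1,5} in ⌊r/5⌋+1 ways. r = 31, 24, 17, 10, 3 → 7 + 5 + 4 + 3 + 1 = 20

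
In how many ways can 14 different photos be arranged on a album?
14! = 87178291200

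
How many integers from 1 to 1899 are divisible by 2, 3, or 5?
⌊1899/2⌋+⌊1899/3⌋+⌊1899/5⌋ - ⌊1899/6⌋-⌊1899/10⌋-⌊1899/15⌋ + ⌊1899/30⌋ = 949+633+379 - 316-189-126 + 63 = 1393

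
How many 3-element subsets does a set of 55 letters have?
C(55,3) = 55!/(3!×52!) = 26235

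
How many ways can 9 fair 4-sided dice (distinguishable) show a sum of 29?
Coefficient of x^29 in (x + x² + ... + x^4)^9. By inclusion-exclusion on dice exceeding 4: Σ_j (-1)^j C(9,j)·C(29-1-4j, 8) = C(9,0)·C(28,8) - C(9,1)·C(24,8) + C(9,2)·C(20,8) - C(9,3)·C(16,8) + C(9,4)·C(12,8) - C(9,5)·C(8,8) = 1·3108105 - 9·735471 + 36·125970 - 84·12870 + 126·495 - 126·1 = 4950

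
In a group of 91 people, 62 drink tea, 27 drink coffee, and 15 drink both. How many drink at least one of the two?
|A∪B| = |A| + |B| - |A∩B| = 62 + 27 - 15 = 74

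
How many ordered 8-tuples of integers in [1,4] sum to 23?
Coefficient of x^23 in (x + x² + ... + x^4)^8. By inclusion-exclusion on dice exceeding 4: Σ_j (-1)^j C(8,j)·C(23-1-4j, 7) = C(8,0)·C(22,7) - C(8,1)·C(18,7) + C(8,2)·C(14,7) - C(8,3)·C(10,7) = 1·170544 - 8·31824 + 28·3432 - 56·120 = 5328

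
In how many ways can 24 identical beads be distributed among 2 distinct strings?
C(24+2-1, 2-1) = C(25, 1) = 25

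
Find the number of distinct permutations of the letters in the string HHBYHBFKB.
9! / (1! × 3! × 3! × 1! × 1!) = 10080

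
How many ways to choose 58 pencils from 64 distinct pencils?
C(64,58) = 64!/(58!×6!) = 74974368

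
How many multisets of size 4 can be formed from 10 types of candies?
C(4+10-1, 10-1) = C(13, 9) = 715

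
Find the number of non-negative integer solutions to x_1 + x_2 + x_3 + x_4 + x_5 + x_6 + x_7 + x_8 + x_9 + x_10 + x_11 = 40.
C(40+11-1, 11-1) = C(50, 10) = 10272278170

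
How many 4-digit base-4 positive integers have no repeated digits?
First digit: 3 choices (nonzero). Then descending: 3 × 3 × 2 × 1 = 18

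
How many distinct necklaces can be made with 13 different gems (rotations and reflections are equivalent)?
(13-1)!/2 = 479001600/2 = 239500800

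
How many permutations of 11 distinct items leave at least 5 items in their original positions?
Exactly j fixed points: C(11,j)·!(11-j); sum over j ≥ 5 (derangement numbers via !m = (m-1)·(!(m-1) + !(m-2)): !0..!6 = 1, 0, 1, 2, 9, 44, 265). Σ_{j=5}^{11} C(11,j)·!(11-j) = C(11,5)·!6 + C(11,6)·!5 + C(11,7)·!4 + C(11,8)·!3 + C(11,9)·!2 + C(11,10)·!1 + C(11,11)·!0 = 462·265 + 462·44 + 330·9 + 165·2 + 55·1 + 11·0 + 1·1 = 146114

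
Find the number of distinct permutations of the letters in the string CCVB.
4! / (2! × 1! × 1!) = 12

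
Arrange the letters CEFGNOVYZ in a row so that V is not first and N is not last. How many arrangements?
By inclusion-exclusion: 9! - 2×(9-1)! + (9-2)! = 362880 - 80640 + 5040 = 287280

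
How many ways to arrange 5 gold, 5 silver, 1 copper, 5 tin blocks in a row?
16! / (5! × 5! × 1! × 5!) = 12108096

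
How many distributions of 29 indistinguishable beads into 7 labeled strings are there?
C(29+7-1, 7-1) = C(35, 6) = 1623160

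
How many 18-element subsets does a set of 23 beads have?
C(23,18) = 23!/(18!×5!) = 33649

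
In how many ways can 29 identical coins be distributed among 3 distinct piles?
C(29+3-1, 3-1) = C(31, 2) = 465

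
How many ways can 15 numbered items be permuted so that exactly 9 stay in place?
Choose the 9 fixed points C(15,9) = 5005, derange the rest: !6 = Σ_{j=0}^{6} (-1)^j·6!/j! = 720 - 720 + 360 - 120 + 30 - 6 + 1 = 265. Product = 5005 × 265 = 1326325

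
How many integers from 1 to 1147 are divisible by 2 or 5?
⌊1147/2⌋ + ⌊1147/5⌋ - ⌊1147/10⌋ = 573 + 229 - 114 = 688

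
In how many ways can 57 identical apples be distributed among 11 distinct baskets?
C(57+11-1, 11-1) = C(67, 10) = 247994680648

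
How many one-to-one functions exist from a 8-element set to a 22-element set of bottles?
P(22,8) = 22!/(22-8)! = 12893126400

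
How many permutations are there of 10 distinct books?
10! = 3628800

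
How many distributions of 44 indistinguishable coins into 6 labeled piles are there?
C(44+6-1, 6-1) = C(49, 5) = 1906884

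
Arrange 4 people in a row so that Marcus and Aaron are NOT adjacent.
Total - adjacent = 4! - (4-1)!×2 = 24 - 12 = 12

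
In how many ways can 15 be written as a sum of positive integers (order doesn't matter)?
Pentagonal recurrence p(n) = p(n-1) + p(n-2) - p(n-5) - p(n-7) + p(n-12) + p(n-15) - ... gives p(0..14) = 1, 1, 2, 3, 5, 7, 11, 15, 22, 30, 42, 56, 77, 101, 135. p(15) = p(14) + p(13) - p(10) - p(8) + p(3) + p(0) = 135 + 101 - 42 - 22 + 3 + 1 = 176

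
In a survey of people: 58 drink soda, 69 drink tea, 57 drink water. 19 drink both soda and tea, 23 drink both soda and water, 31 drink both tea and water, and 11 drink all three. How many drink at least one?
|A∪B∪C| = 58+69+57-19-23-31+11 = 122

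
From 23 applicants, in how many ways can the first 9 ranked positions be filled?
P(23,9) = 23!/(23-9)! = 296541907200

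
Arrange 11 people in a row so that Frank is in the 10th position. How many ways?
Fix one position: (11-1)! = 3628800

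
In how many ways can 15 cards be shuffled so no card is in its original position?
!15 = Σ_{j=0}^{15} (-1)^j·15!/j! = 1307674368000 - 1307674368000 + 653837184000 - 217945728000 + 54486432000 - 10897286400 + 1816214400 - 259459200 + 32432400 - 3603600 + 360360 - 32760 + 2730 - 210 + 15 - 1 = 481066515734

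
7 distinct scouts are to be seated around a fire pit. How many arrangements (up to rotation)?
Circular: fix one position, arrange the rest. (7-1)! = 720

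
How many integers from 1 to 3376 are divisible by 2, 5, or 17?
⌊3376/2⌋+⌊3376/5⌋+⌊3376/17⌋ - ⌊3376/10⌋-⌊3376/34⌋-⌊3376/85⌋ + ⌊3376/170⌋ = 1688+675+198 - 337-99-39 + 19 = 2105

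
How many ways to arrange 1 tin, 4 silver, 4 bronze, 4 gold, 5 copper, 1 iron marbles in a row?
19! / (1! × 4! × 4! × 4! × 5! × 1!) = 73329656400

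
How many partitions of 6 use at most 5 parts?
By conjugation, equals partitions of 6 into parts ≤ 5. Let r_j(i) = number of partitions of i into parts ≤ j, for i = 0..6. r_1(i) = 1 for all i; r_j(i) = r_{j-1}(i) + r_j(i-j). Rows j = 2..5: ≤2: 1 1 2 2 3 3 4; ≤3: 1 1 2 3 4 5 7; ≤4: 1 1 2 3 5 6 9; ≤5: 1 1 2 3 5 7 10. r_5(6) = 10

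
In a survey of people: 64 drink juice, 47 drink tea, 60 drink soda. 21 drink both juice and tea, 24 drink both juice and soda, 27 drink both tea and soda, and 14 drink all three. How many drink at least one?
|A∪B∪C| = 64+47+60-21-24-27+14 = 113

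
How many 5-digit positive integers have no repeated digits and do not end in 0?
Last digit: 9 nonzero choices. First digit: 8 (nonzero, ≠last). Middle 3: P(8,3) = 336. Total = 24192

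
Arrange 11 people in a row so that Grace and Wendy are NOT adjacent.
Total - adjacent = 11! - (11-1)!×2 = 39916800 - 7257600 = 32659200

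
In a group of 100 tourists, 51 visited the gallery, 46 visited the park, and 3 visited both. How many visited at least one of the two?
|A∪B| = |A| + |B| - |A∩B| = 51 + 46 - 3 = 94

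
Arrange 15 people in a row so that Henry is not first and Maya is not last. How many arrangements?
By inclusion-exclusion: 15! - 2×(15-1)! + (15-2)! = 1307674368000 - 174356582400 + 6227020800 = 1139544806400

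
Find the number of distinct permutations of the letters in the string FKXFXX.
6! / (2! × 3! × 1!) = 60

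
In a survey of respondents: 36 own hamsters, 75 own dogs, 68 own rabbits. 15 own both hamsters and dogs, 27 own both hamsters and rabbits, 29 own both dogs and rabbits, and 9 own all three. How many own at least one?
|A∪B∪C| = 36+75+68-15-27-29+9 = 117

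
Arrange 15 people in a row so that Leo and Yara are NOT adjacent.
Total - adjacent = 15! - (15-1)!×2 = 1307674368000 - 174356582400 = 1133317785600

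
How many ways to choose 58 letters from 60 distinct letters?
C(60,58) = 60!/(58!×2!) = 1770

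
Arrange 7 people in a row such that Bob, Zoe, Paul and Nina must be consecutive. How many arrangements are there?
Treat the 4 as one block: (7-4+1)! × 4! = 24 × 24 = 576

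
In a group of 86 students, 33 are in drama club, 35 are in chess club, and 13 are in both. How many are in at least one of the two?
|A∪B| = |A| + |B| - |A∩B| = 33 + 35 - 13 = 55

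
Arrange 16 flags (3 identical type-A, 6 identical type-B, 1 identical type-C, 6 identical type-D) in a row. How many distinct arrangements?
16! / (3! × 6! × 1! × 6!) = 6726720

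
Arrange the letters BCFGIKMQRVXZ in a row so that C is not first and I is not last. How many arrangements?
By inclusion-exclusion: 12! - 2×(12-1)! + (12-2)! = 479001600 - 79833600 + 3628800 = 402796800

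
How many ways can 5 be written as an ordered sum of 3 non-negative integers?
C(5+3-1, 3-1) = C(7, 2) = 21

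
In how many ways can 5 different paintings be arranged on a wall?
5! = 120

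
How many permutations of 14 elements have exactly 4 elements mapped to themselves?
Choose the 4 fixed points C(14,4) = 1001, derange the rest: !10 = Σ_{j=0}^{10} (-1)^j·10!/j! = 3628800 - 3628800 + 1814400 - 604800 + 151200 - 30240 + 5040 - 720 + 90 - 10 + 1 = 1334961. Product = 1001 × 1334961 = 1336295961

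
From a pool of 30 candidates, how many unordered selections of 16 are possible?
C(30,16) = 30!/(16!×14!) = 145422675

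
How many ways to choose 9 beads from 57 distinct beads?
C(57,9) = 57!/(9!×48!) = 8996462475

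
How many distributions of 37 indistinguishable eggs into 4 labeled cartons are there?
C(37+4-1, 4-1) = C(40, 3) = 9880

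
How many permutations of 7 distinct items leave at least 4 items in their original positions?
Exactly j fixed points: C(7,j)·!(7-j); sum over j ≥ 4 (derangement numbers via !m = (m-1)·(!(m-1) + !(m-2)): !0..!3 = 1, 0, 1, 2). Σ_{j=4}^{7} C(7,j)·!(7-j) = C(7,4)·!3 + C(7,5)·!2 + C(7,6)·!1 + C(7,7)·!0 = 35·2 + 21·1 + 7·0 + 1·1 = 92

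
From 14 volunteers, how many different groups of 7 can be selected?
C(14,7) = 14!/(7!×7!) = 3432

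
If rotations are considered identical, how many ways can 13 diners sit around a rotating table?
Circular: fix one position, arrange the rest. (13-1)! = 479001600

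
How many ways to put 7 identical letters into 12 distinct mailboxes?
C(7+12-1, 12-1) = C(18, 11) = 31824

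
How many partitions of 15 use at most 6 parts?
By conjugation, equals partitions of 15 into parts ≤ 6. Let r_j(i) = number of partitions of i into parts ≤ j, for i = 0..15. r_1(i) = 1 for all i; r_j(i) = r_{j-1}(i) + r_j(i-j). Rows j = 2..6: ≤2: 1 1 2 2 3 3 4 4 5 5 6 6 7 7 8 8; ≤3: 1 1 2 3 4 5 7 8 10 12 14 16 19 21 24 27; ≤4: 1 1 2 3 5 6 9 11 15 18 23 27 34 39 47 54; ≤5: 1 1 2 3 5 7 10 13 18 23 30 37 47 57 70 84; ≤6: 1 1 2 3 5 7 11 14 20 26 35 44 58 71 90 110. r_6(15) = 110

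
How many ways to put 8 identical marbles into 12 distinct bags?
C(8+12-1, 12-1) = C(19, 11) = 75582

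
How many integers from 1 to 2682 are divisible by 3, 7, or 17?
⌊2682/3⌋+⌊2682/7⌋+⌊2682/17⌋ - ⌊2682/21⌋-⌊2682/51⌋-⌊2682/119⌋ + ⌊2682/357⌋ = 894+383+157 - 127-52-22 + 7 = 1240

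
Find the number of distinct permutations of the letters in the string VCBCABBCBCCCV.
13! / (2! × 6! × 4! × 1!) = 180180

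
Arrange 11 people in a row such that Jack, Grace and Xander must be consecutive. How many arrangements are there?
Treat the 3 as one block: (11-3+1)! × 3! = 362880 × 6 = 2177280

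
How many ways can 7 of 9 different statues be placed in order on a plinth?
P(9,7) = 9!/(9-7)! = 181440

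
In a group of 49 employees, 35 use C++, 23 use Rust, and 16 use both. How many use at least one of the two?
|A∪B| = |A| + |B| - |A∩B| = 35 + 23 - 16 = 42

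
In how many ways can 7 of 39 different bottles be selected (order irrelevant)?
C(39,7) = 39!/(7!×32!) = 15380937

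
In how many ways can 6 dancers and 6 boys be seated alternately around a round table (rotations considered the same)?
Fix one of the dancers: (6-1)! ways for the remaining dancers, × 6! ways for the boys = 120 × 720 = 86400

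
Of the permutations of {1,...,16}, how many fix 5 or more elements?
Exactly j fixed points: C(16,j)·!(16-j); sum over j ≥ 5 (derangement numbers via !m = (m-1)·(!(m-1) + !(m-2)): !0..!11 = 1, 0, 1, 2, 9, 44, 265, 1854, 14833, 133496, 1334961, 14684570). Σ_{j=5}^{16} C(16,j)·!(16-j) = C(16,5)·!11 + C(16,6)·!10 + C(16,7)·!9 + C(16,8)·!8 + C(16,9)·!7 + C(16,10)·!6 + C(16,11)·!5 + C(16,12)·!4 + C(16,13)·!3 + C(16,14)·!2 + C(16,15)·!1 + C(16,16)·!0 = 4368·14684570 + 8008·1334961 + 11440·133496 + 12870·14833 + 11440·1854 + 8008·265 + 4368·44 + 1820·9 + 560·2 + 120·1 + 16·0 + 1·1 = 76574206091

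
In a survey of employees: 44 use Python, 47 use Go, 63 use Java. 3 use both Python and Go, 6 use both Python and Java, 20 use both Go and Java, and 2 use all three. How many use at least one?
|A∪B∪C| = 44+47+63-3-6-20+2 = 127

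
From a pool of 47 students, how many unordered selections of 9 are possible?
C(47,9) = 47!/(9!×38!) = 1362649145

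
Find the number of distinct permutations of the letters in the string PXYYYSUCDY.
10! / (1! × 1! × 1! × 4! × 1! × 1! × 1!) = 151200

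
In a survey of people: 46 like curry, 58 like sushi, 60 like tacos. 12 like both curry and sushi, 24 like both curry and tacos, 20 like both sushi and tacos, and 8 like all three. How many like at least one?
|A∪B∪C| = 46+58+60-12-24-20+8 = 116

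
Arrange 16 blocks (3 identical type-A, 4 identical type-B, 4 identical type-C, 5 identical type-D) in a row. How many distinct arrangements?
16! / (3! × 4! × 4! × 5!) = 50450400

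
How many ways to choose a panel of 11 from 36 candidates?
C(36,11) = 36!/(11!×25!) = 600805296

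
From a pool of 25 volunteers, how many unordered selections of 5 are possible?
C(25,5) = 25!/(5!×20!) = 53130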